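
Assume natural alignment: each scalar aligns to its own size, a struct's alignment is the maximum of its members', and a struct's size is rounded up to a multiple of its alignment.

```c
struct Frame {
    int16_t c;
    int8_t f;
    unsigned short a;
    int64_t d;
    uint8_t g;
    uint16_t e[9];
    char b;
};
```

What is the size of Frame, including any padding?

@0: c [2B, align 2] → 2
@2: f [1B, align 1] → 3
+1 pad (align 2)
@4: a [2B, align 2] → 6
+2 pad (align 8)
@8: d [8B, align 8] → 16
@16: g [1B, align 1] → 17
+1 pad (align 2)
@18: e [18B, align 2] → 36
@36: b [1B, align 1] → 37
+3 tail pad (align 8)
size 40, align 8

40 bytes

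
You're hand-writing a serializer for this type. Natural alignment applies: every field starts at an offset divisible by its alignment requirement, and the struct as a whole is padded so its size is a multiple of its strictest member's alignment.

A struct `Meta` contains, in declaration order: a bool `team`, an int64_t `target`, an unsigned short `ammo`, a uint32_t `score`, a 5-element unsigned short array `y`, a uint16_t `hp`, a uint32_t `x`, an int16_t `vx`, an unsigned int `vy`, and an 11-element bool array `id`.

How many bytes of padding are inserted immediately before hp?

0

@0: team [1B, align 1] → 1
+7 pad (align 8)
@8: target [8B, align 8] → 16
@16: ammo [2B, align 2] → 18
+2 pad (align 4)
@20: score [4B, align 4] → 24
@24: y [10B, align 2] → 34
@34: hp [2B, align 2] → 36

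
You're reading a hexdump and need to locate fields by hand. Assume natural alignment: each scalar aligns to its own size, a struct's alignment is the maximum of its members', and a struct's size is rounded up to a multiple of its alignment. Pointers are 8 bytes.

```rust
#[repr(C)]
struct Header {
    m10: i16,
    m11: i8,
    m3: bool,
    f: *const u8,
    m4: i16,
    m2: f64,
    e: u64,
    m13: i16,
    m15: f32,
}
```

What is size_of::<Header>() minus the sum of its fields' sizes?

m10 at 0 (size 2, align 2) → ends 2
m11 at 2 (size 1, align 1) → ends 3
m3 at 3 (size 1, align 1) → ends 4
pad 4 to align 8 for f
f at 8 (size 8, align 8) → ends 16
m4 at 16 (size 2, align 2) → ends 18
pad 6 to align 8 for m2
m2 at 24 (size 8, align 8) → ends 32
e at 32 (size 8, align 8) → ends 40
m13 at 40 (size 2, align 2) → ends 42
pad 2 to align 4 for m15
m15 at 44 (size 4, align 4) → ends 48
total 48 bytes, alignment 8
data bytes 36, size 48 → padding 12

12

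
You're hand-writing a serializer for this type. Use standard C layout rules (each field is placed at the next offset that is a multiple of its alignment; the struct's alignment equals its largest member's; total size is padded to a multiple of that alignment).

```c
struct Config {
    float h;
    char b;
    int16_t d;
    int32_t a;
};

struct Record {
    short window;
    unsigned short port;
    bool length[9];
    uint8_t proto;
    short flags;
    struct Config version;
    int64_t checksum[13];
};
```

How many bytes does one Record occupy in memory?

Config: 0..4  h  (4B, 4-aligned); 4..5  b  (1B, 1-aligned); 5..6  -- padding (1B); 6..8  d  (2B, 2-aligned); 8..12  a  (4B, 4-aligned); sizeof = 12, alignof = 4
0..2  window  (2B, 2-aligned)
2..4  port  (2B, 2-aligned)
4..13  length  (9B, 1-aligned)
13..14  proto  (1B, 1-aligned)
14..16  flags  (2B, 2-aligned)
16..28  version  (12B, 4-aligned)
28..32  -- padding (4B)
32..136  checksum  (104B, 8-aligned)
sizeof = 136, alignof = 8

136 bytes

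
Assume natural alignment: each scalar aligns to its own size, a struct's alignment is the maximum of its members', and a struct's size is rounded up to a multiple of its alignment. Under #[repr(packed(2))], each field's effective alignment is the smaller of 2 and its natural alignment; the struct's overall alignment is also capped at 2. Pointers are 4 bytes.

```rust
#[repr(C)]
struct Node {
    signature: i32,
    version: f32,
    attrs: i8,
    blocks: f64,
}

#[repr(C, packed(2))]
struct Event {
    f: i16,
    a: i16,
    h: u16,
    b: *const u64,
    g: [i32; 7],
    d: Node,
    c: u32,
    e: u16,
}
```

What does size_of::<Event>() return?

68 bytes

Node: signature at 0 (size 4, align 4) → ends 4; version at 4 (size 4, align 4) → ends 8; attrs at 8 (size 1, align 1) → ends 9; pad 7 to align 8 for blocks; blocks at 16 (size 8, align 8) → ends 24; total 24 bytes, alignment 8
f at 0 (size 2, align 2) → ends 2
a at 2 (size 2, align 2) → ends 4
h at 4 (size 2, align 2) → ends 6
b at 6 (size 4, align 2) → ends 10
g at 10 (size 28, align 2) → ends 38
d at 38 (size 24, align 2) → ends 62
c at 62 (size 4, align 2) → ends 66
e at 66 (size 2, align 2) → ends 68
total 68 bytes, alignment 2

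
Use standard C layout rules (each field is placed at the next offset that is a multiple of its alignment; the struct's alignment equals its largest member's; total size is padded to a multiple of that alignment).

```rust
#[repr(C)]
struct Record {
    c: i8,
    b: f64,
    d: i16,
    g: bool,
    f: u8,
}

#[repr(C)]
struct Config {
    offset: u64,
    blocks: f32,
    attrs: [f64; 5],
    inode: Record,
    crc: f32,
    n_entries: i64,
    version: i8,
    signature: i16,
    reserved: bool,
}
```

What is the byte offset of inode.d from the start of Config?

72

Record: @0: c [1B, align 1] → 1; +7 pad (align 8); @8: b [8B, align 8] → 16; @16: d [2B, align 2] → 18; @18: g [1B, align 1] → 19; @19: f [1B, align 1] → 20; +4 tail pad (align 8); size 24, align 8
@0: offset [8B, align 8] → 8
@8: blocks [4B, align 4] → 12
+4 pad (align 8)
@16: attrs [40B, align 8] → 56
@56: inode [24B, align 8] → 80
within Record: d at 16
56 + 16 = 72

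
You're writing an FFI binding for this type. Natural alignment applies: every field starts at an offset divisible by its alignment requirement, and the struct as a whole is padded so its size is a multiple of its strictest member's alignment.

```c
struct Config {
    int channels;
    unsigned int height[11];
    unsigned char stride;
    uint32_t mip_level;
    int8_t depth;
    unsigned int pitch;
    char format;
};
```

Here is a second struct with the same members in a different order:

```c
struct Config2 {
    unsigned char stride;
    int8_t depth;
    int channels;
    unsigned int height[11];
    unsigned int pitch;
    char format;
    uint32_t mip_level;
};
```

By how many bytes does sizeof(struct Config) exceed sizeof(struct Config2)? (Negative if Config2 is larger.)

4

channels at 0 (size 4, align 4) → ends 4
height at 4 (size 44, align 4) → ends 48
stride at 48 (size 1, align 1) → ends 49
pad 3 to align 4 for mip_level
mip_level at 52 (size 4, align 4) → ends 56
depth at 56 (size 1, align 1) → ends 57
pad 3 to align 4 for pitch
pitch at 60 (size 4, align 4) → ends 64
format at 64 (size 1, align 1) → ends 65
tail pad 3 to reach multiple of 4
total 68 bytes, alignment 4
— Config2 —
stride at 0 (size 1, align 1) → ends 1
depth at 1 (size 1, align 1) → ends 2
pad 2 to align 4 for channels
channels at 4 (size 4, align 4) → ends 8
height at 8 (size 44, align 4) → ends 52
pitch at 52 (size 4, align 4) → ends 56
format at 56 (size 1, align 1) → ends 57
pad 3 to align 4 for mip_level
mip_level at 60 (size 4, align 4) → ends 64
total 64 bytes, alignment 4
68 − 64 = 4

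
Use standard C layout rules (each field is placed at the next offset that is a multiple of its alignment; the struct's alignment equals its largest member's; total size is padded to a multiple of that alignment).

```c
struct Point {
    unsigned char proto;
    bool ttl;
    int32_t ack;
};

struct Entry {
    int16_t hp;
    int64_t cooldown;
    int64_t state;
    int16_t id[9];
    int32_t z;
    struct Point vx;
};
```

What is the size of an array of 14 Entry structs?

Point: 0..1  proto  (1B, 1-aligned); 1..2  ttl  (1B, 1-aligned); 2..4  -- padding (2B); 4..8  ack  (4B, 4-aligned); sizeof = 8, alignof = 4
0..2  hp  (2B, 2-aligned)
2..8  -- padding (6B)
8..16  cooldown  (8B, 8-aligned)
16..24  state  (8B, 8-aligned)
24..42  id  (18B, 2-aligned)
42..44  -- padding (2B)
44..48  z  (4B, 4-aligned)
48..56  vx  (8B, 4-aligned)
sizeof = 56, alignof = 8
array of 14: 14 × 56 = 784

784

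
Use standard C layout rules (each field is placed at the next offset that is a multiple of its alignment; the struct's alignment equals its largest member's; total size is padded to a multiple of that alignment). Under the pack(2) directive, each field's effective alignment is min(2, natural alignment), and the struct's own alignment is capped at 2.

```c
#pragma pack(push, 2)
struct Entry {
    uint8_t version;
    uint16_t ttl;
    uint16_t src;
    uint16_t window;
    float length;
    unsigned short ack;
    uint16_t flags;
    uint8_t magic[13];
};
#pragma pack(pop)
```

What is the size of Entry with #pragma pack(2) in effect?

30

version at 0 (size 1, align 1) → ends 1
pad 1 to align 2 for ttl
ttl at 2 (size 2, align 2) → ends 4
src at 4 (size 2, align 2) → ends 6
window at 6 (size 2, align 2) → ends 8
length at 8 (size 4, align 2) → ends 12
ack at 12 (size 2, align 2) → ends 14
flags at 14 (size 2, align 2) → ends 16
magic at 16 (size 13, align 1) → ends 29
tail pad 1 to reach multiple of 2
total 30 bytes, alignment 2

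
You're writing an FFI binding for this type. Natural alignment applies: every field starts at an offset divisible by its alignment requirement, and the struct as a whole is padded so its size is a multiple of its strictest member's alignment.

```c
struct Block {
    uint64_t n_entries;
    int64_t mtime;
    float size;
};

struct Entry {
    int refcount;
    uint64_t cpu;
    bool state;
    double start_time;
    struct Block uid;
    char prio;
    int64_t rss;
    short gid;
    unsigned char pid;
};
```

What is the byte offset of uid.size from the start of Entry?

48

Block: @0: n_entries [8B, align 8] → 8; @8: mtime [8B, align 8] → 16; @16: size [4B, align 4] → 20; +4 tail pad (align 8); size 24, align 8
@0: refcount [4B, align 4] → 4
+4 pad (align 8)
@8: cpu [8B, align 8] → 16
@16: state [1B, align 1] → 17
+7 pad (align 8)
@24: start_time [8B, align 8] → 32
@32: uid [24B, align 8] → 56
within Block: size at 16
32 + 16 = 48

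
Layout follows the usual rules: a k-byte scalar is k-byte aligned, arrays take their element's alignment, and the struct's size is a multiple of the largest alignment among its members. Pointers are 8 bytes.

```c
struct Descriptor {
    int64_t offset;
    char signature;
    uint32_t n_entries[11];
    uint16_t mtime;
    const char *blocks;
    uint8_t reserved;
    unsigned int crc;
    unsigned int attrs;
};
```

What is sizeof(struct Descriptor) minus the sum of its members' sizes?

@0: offset [8B, align 8] → 8
@8: signature [1B, align 1] → 9
+3 pad (align 4)
@12: n_entries [44B, align 4] → 56
@56: mtime [2B, align 2] → 58
+6 pad (align 8)
@64: blocks [8B, align 8] → 72
@72: reserved [1B, align 1] → 73
+3 pad (align 4)
@76: crc [4B, align 4] → 80
@80: attrs [4B, align 4] → 84
+4 tail pad (align 8)
size 88, align 8
data bytes 72, size 88 → padding 16

16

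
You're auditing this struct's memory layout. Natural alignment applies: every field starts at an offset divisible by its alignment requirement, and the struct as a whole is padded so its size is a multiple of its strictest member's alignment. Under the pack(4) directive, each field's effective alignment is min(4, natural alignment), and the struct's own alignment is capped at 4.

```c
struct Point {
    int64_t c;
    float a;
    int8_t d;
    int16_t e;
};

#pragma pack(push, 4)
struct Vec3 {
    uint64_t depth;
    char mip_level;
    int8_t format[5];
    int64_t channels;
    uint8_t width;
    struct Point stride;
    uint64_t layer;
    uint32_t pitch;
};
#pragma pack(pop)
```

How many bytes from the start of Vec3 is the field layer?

Point: 0..8  c  (8B, 8-aligned); 8..12  a  (4B, 4-aligned); 12..13  d  (1B, 1-aligned); 13..14  -- padding (1B); 14..16  e  (2B, 2-aligned); sizeof = 16, alignof = 8
0..8  depth  (8B, 4-aligned)
8..9  mip_level  (1B, 1-aligned)
9..14  format  (5B, 1-aligned)
14..16  -- padding (2B)
16..24  channels  (8B, 4-aligned)
24..25  width  (1B, 1-aligned)
25..28  -- padding (3B)
28..44  stride  (16B, 4-aligned)
44..52  layer  (8B, 4-aligned)

44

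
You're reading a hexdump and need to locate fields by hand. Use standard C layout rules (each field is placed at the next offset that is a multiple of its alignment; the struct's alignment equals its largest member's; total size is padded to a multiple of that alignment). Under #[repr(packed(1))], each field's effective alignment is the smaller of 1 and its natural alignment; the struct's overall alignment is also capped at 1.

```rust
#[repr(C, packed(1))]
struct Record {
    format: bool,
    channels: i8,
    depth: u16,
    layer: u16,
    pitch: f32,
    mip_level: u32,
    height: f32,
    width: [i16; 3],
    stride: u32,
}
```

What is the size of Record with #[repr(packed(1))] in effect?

@0: format [1B, align 1] → 1
@1: channels [1B, align 1] → 2
@2: depth [2B, align 1] → 4
@4: layer [2B, align 1] → 6
@6: pitch [4B, align 1] → 10
@10: mip_level [4B, align 1] → 14
@14: height [4B, align 1] → 18
@18: width [6B, align 1] → 24
@24: stride [4B, align 1] → 28
size 28, align 1

28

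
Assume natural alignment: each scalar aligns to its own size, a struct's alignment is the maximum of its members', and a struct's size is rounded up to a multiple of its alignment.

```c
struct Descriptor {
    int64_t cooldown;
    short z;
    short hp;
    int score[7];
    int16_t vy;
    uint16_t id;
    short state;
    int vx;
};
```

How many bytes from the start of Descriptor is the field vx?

@0: cooldown [8B, align 8] → 8
@8: z [2B, align 2] → 10
@10: hp [2B, align 2] → 12
@12: score [28B, align 4] → 40
@40: vy [2B, align 2] → 42
@42: id [2B, align 2] → 44
@44: state [2B, align 2] → 46
+2 pad (align 4)
@48: vx [4B, align 4] → 52

48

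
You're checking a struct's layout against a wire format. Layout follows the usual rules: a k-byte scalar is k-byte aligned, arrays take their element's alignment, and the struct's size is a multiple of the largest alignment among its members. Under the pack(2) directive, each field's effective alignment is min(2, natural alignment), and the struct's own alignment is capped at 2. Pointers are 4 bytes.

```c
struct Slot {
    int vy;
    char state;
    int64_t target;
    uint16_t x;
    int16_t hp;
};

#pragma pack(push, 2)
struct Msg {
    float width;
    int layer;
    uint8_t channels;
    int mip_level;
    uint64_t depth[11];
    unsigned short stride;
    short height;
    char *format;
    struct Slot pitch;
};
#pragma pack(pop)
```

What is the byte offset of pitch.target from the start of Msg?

Slot: @0: vy [4B, align 4] → 4; @4: state [1B, align 1] → 5; +3 pad (align 8); @8: target [8B, align 8] → 16; @16: x [2B, align 2] → 18; @18: hp [2B, align 2] → 20; +4 tail pad (align 8); size 24, align 8
@0: width [4B, align 2] → 4
@4: layer [4B, align 2] → 8
@8: channels [1B, align 1] → 9
+1 pad (align 2)
@10: mip_level [4B, align 2] → 14
@14: depth [88B, align 2] → 102
@102: stride [2B, align 2] → 104
@104: height [2B, align 2] → 106
@106: format [4B, align 2] → 110
@110: pitch [24B, align 2] → 134
within Slot: target at 8
110 + 8 = 118

118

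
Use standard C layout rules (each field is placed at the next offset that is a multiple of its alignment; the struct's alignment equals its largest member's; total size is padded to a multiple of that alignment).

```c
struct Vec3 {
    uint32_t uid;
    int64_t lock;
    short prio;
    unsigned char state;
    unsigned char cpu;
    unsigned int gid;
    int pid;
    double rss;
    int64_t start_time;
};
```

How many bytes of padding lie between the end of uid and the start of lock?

4

0..4  uid  (4B, 4-aligned)
4..8  -- padding (4B)
8..16  lock  (8B, 8-aligned)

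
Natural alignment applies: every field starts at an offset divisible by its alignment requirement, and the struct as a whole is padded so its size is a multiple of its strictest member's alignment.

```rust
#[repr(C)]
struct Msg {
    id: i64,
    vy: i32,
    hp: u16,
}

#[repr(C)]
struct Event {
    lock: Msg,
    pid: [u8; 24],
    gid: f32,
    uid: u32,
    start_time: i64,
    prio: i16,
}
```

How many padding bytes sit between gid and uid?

0

Msg: @0: id [8B, align 8] → 8; @8: vy [4B, align 4] → 12; @12: hp [2B, align 2] → 14; +2 tail pad (align 8); size 16, align 8
@0: lock [16B, align 8] → 16
@16: pid [24B, align 1] → 40
@40: gid [4B, align 4] → 44
@44: uid [4B, align 4] → 48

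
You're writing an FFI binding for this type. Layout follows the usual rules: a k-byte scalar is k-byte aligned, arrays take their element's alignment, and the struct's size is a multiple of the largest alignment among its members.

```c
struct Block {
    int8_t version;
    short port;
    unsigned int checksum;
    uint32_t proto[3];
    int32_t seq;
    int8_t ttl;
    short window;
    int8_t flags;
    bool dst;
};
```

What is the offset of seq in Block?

20

version at 0 (size 1, align 1) → ends 1
pad 1 to align 2 for port
port at 2 (size 2, align 2) → ends 4
checksum at 4 (size 4, align 4) → ends 8
proto at 8 (size 12, align 4) → ends 20
seq at 20 (size 4, align 4) → ends 24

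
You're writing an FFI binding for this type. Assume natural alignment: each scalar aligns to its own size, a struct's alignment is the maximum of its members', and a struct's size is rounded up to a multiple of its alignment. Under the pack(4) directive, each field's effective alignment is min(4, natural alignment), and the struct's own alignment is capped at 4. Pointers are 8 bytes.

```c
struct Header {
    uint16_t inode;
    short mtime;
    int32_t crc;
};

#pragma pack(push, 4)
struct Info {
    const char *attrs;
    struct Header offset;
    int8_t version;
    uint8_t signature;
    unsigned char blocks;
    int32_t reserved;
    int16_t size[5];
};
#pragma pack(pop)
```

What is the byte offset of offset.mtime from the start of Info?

Header: 0..2  inode  (2B, 2-aligned); 2..4  mtime  (2B, 2-aligned); 4..8  crc  (4B, 4-aligned); sizeof = 8, alignof = 4
0..8  attrs  (8B, 4-aligned)
8..16  offset  (8B, 4-aligned)
within Header: mtime at 2
8 + 2 = 10

10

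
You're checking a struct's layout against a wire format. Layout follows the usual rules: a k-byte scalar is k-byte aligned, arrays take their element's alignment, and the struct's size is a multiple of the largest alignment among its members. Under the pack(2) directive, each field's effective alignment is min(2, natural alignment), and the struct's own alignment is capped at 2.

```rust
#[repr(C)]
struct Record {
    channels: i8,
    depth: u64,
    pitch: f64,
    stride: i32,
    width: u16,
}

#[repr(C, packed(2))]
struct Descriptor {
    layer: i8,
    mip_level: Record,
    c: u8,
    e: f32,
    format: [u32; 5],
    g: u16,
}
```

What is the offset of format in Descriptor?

40

Record: channels at 0 (size 1, align 1) → ends 1; pad 7 to align 8 for depth; depth at 8 (size 8, align 8) → ends 16; pitch at 16 (size 8, align 8) → ends 24; stride at 24 (size 4, align 4) → ends 28; width at 28 (size 2, align 2) → ends 30; tail pad 2 to reach multiple of 8; total 32 bytes, alignment 8
layer at 0 (size 1, align 1) → ends 1
pad 1 to align 2 for mip_level
mip_level at 2 (size 32, align 2) → ends 34
c at 34 (size 1, align 1) → ends 35
pad 1 to align 2 for e
e at 36 (size 4, align 2) → ends 40
format at 40 (size 20, align 2) → ends 60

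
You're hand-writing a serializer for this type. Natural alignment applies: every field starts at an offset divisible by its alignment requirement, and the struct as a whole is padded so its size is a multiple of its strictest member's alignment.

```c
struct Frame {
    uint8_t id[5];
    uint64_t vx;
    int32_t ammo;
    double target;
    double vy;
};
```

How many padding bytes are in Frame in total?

7

id at 0 (size 5, align 1) → ends 5
pad 3 to align 8 for vx
vx at 8 (size 8, align 8) → ends 16
ammo at 16 (size 4, align 4) → ends 20
pad 4 to align 8 for target
target at 24 (size 8, align 8) → ends 32
vy at 32 (size 8, align 8) → ends 40
total 40 bytes, alignment 8
data bytes 33, size 40 → padding 7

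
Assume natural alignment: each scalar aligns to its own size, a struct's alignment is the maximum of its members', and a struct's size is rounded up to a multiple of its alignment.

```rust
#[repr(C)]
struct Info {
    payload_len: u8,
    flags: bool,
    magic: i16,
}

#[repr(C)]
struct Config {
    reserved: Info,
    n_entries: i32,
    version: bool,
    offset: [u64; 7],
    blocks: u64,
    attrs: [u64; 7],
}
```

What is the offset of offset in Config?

Info: 0..1  payload_len  (1B, 1-aligned); 1..2  flags  (1B, 1-aligned); 2..4  magic  (2B, 2-aligned); sizeof = 4, alignof = 2
0..4  reserved  (4B, 2-aligned)
4..8  n_entries  (4B, 4-aligned)
8..9  version  (1B, 1-aligned)
9..16  -- padding (7B)
16..72  offset  (56B, 8-aligned)

16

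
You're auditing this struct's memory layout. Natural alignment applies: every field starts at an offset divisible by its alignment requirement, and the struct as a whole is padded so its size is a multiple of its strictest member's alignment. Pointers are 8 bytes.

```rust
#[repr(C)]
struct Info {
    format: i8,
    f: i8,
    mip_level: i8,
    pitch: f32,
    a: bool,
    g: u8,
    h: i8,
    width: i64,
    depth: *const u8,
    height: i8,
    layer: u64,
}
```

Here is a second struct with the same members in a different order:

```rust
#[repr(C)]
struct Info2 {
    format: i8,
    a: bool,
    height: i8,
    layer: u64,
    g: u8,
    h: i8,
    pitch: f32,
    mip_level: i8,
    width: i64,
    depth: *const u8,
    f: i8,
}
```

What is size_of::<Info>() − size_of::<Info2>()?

-8

@0: format [1B, align 1] → 1
@1: f [1B, align 1] → 2
@2: mip_level [1B, align 1] → 3
+1 pad (align 4)
@4: pitch [4B, align 4] → 8
@8: a [1B, align 1] → 9
@9: g [1B, align 1] → 10
@10: h [1B, align 1] → 11
+5 pad (align 8)
@16: width [8B, align 8] → 24
@24: depth [8B, align 8] → 32
@32: height [1B, align 1] → 33
+7 pad (align 8)
@40: layer [8B, align 8] → 48
size 48, align 8
— Info2 —
@0: format [1B, align 1] → 1
@1: a [1B, align 1] → 2
@2: height [1B, align 1] → 3
+5 pad (align 8)
@8: layer [8B, align 8] → 16
@16: g [1B, align 1] → 17
@17: h [1B, align 1] → 18
+2 pad (align 4)
@20: pitch [4B, align 4] → 24
@24: mip_level [1B, align 1] → 25
+7 pad (align 8)
@32: width [8B, align 8] → 40
@40: depth [8B, align 8] → 48
@48: f [1B, align 1] → 49
+7 tail pad (align 8)
size 56, align 8
48 − 56 = -8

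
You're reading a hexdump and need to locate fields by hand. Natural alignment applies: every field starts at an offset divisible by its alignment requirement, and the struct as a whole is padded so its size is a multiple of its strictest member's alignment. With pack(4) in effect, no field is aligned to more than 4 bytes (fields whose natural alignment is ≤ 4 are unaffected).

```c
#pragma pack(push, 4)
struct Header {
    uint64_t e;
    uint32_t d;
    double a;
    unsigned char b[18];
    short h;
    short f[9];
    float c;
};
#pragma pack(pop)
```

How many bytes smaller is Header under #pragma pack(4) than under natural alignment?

natural layout:
  0..8  e  (8B, 8-aligned)
  8..12  d  (4B, 4-aligned)
  12..16  -- padding (4B)
  16..24  a  (8B, 8-aligned)
  24..42  b  (18B, 1-aligned)
  42..44  h  (2B, 2-aligned)
  44..62  f  (18B, 2-aligned)
  62..64  -- padding (2B)
  64..68  c  (4B, 4-aligned)
  68..72  -- tail padding (4B)
  sizeof = 72, alignof = 8
packed(4) layout:
  0..8  e  (8B, 4-aligned)
  8..12  d  (4B, 4-aligned)
  12..20  a  (8B, 4-aligned)
  20..38  b  (18B, 1-aligned)
  38..40  h  (2B, 2-aligned)
  40..58  f  (18B, 2-aligned)
  58..60  -- padding (2B)
  60..64  c  (4B, 4-aligned)
  sizeof = 64, alignof = 4
72 − 64 = 8

8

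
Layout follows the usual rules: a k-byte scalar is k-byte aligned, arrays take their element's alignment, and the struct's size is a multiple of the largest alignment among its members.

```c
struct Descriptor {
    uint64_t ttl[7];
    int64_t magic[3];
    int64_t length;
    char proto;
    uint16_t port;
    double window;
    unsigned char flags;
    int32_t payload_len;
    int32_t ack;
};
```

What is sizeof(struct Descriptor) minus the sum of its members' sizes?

12

@0: ttl [56B, align 8] → 56
@56: magic [24B, align 8] → 80
@80: length [8B, align 8] → 88
@88: proto [1B, align 1] → 89
+1 pad (align 2)
@90: port [2B, align 2] → 92
+4 pad (align 8)
@96: window [8B, align 8] → 104
@104: flags [1B, align 1] → 105
+3 pad (align 4)
@108: payload_len [4B, align 4] → 112
@112: ack [4B, align 4] → 116
+4 tail pad (align 8)
size 120, align 8
data bytes 108, size 120 → padding 12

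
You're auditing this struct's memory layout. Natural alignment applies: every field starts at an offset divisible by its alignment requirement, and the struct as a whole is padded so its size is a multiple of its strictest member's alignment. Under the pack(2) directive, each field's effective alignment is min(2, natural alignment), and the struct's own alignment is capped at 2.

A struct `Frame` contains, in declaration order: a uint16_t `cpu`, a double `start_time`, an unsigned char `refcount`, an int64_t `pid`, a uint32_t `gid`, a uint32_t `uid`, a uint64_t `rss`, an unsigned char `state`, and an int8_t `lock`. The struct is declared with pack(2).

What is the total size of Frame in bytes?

38

@0: cpu [2B, align 2] → 2
@2: start_time [8B, align 2] → 10
@10: refcount [1B, align 1] → 11
+1 pad (align 2)
@12: pid [8B, align 2] → 20
@20: gid [4B, align 2] → 24
@24: uid [4B, align 2] → 28
@28: rss [8B, align 2] → 36
@36: state [1B, align 1] → 37
@37: lock [1B, align 1] → 38
size 38, align 2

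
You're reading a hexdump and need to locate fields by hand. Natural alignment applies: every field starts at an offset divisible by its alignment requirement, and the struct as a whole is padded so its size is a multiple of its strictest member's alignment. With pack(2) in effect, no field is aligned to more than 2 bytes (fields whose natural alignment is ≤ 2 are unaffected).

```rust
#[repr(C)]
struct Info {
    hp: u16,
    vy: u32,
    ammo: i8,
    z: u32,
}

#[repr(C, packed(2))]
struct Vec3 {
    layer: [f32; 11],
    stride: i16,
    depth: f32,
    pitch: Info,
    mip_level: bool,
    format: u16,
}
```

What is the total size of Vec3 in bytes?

Info: hp at 0 (size 2, align 2) → ends 2; pad 2 to align 4 for vy; vy at 4 (size 4, align 4) → ends 8; ammo at 8 (size 1, align 1) → ends 9; pad 3 to align 4 for z; z at 12 (size 4, align 4) → ends 16; total 16 bytes, alignment 4
layer at 0 (size 44, align 2) → ends 44
stride at 44 (size 2, align 2) → ends 46
depth at 46 (size 4, align 2) → ends 50
pitch at 50 (size 16, align 2) → ends 66
mip_level at 66 (size 1, align 1) → ends 67
pad 1 to align 2 for format
format at 68 (size 2, align 2) → ends 70
total 70 bytes, alignment 2

70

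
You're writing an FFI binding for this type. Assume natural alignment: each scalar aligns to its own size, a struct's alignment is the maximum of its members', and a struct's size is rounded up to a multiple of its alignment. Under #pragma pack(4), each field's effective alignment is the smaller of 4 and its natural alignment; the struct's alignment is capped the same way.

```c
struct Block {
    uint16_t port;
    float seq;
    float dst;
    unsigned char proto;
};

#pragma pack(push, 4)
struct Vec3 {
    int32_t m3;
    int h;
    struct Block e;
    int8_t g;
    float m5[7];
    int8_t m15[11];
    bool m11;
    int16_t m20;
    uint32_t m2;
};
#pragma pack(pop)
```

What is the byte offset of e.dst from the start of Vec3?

16

Block: @0: port [2B, align 2] → 2; +2 pad (align 4); @4: seq [4B, align 4] → 8; @8: dst [4B, align 4] → 12; @12: proto [1B, align 1] → 13; +3 tail pad (align 4); size 16, align 4
@0: m3 [4B, align 4] → 4
@4: h [4B, align 4] → 8
@8: e [16B, align 4] → 24
within Block: dst at 8
8 + 8 = 16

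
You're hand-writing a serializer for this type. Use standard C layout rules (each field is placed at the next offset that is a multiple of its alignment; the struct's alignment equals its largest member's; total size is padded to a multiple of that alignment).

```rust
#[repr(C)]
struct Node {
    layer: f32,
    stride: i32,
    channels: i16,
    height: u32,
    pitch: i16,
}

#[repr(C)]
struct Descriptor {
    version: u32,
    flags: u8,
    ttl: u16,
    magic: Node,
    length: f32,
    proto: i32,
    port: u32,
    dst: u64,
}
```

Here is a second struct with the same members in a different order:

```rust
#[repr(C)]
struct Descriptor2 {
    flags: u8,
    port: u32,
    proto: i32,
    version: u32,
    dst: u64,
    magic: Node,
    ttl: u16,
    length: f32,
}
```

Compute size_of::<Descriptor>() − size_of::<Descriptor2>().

-8

Node: layer at 0 (size 4, align 4) → ends 4; stride at 4 (size 4, align 4) → ends 8; channels at 8 (size 2, align 2) → ends 10; pad 2 to align 4 for height; height at 12 (size 4, align 4) → ends 16; pitch at 16 (size 2, align 2) → ends 18; tail pad 2 to reach multiple of 4; total 20 bytes, alignment 4
version at 0 (size 4, align 4) → ends 4
flags at 4 (size 1, align 1) → ends 5
pad 1 to align 2 for ttl
ttl at 6 (size 2, align 2) → ends 8
magic at 8 (size 20, align 4) → ends 28
length at 28 (size 4, align 4) → ends 32
proto at 32 (size 4, align 4) → ends 36
port at 36 (size 4, align 4) → ends 40
dst at 40 (size 8, align 8) → ends 48
total 48 bytes, alignment 8
— Descriptor2 —
flags at 0 (size 1, align 1) → ends 1
pad 3 to align 4 for port
port at 4 (size 4, align 4) → ends 8
proto at 8 (size 4, align 4) → ends 12
version at 12 (size 4, align 4) → ends 16
dst at 16 (size 8, align 8) → ends 24
magic at 24 (size 20, align 4) → ends 44
ttl at 44 (size 2, align 2) → ends 46
pad 2 to align 4 for length
length at 48 (size 4, align 4) → ends 52
tail pad 4 to reach multiple of 8
total 56 bytes, alignment 8
48 − 56 = -8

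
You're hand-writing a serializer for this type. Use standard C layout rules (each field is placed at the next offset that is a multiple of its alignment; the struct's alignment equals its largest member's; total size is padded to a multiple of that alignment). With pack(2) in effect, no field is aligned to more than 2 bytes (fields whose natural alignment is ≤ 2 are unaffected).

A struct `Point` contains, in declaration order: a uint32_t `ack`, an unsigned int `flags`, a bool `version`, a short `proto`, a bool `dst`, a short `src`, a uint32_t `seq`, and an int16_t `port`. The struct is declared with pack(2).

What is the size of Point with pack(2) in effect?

@0: ack [4B, align 2] → 4
@4: flags [4B, align 2] → 8
@8: version [1B, align 1] → 9
+1 pad (align 2)
@10: proto [2B, align 2] → 12
@12: dst [1B, align 1] → 13
+1 pad (align 2)
@14: src [2B, align 2] → 16
@16: seq [4B, align 2] → 20
@20: port [2B, align 2] → 22
size 22, align 2

22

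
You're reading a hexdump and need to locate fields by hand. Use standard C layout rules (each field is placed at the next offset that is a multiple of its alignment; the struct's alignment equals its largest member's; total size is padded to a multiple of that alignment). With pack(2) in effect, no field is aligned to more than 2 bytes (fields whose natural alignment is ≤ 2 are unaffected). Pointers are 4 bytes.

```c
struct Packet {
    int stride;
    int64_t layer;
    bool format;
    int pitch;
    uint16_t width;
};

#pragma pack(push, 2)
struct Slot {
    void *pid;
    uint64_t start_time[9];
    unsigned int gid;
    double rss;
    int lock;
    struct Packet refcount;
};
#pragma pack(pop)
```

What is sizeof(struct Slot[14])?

1736

Packet: stride at 0 (size 4, align 4) → ends 4; pad 4 to align 8 for layer; layer at 8 (size 8, align 8) → ends 16; format at 16 (size 1, align 1) → ends 17; pad 3 to align 4 for pitch; pitch at 20 (size 4, align 4) → ends 24; width at 24 (size 2, align 2) → ends 26; tail pad 6 to reach multiple of 8; total 32 bytes, alignment 8
pid at 0 (size 4, align 2) → ends 4
start_time at 4 (size 72, align 2) → ends 76
gid at 76 (size 4, align 2) → ends 80
rss at 80 (size 8, align 2) → ends 88
lock at 88 (size 4, align 2) → ends 92
refcount at 92 (size 32, align 2) → ends 124
total 124 bytes, alignment 2
array of 14: 14 × 124 = 1736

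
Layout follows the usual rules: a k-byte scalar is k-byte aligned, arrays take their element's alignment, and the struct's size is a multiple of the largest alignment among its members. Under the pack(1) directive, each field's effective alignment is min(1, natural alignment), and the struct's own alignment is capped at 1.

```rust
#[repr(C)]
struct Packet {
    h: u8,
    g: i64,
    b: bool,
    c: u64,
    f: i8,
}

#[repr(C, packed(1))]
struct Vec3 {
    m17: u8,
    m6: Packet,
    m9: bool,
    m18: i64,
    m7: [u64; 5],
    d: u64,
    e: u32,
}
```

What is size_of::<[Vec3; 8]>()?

Packet: @0: h [1B, align 1] → 1; +7 pad (align 8); @8: g [8B, align 8] → 16; @16: b [1B, align 1] → 17; +7 pad (align 8); @24: c [8B, align 8] → 32; @32: f [1B, align 1] → 33; +7 tail pad (align 8); size 40, align 8
@0: m17 [1B, align 1] → 1
@1: m6 [40B, align 1] → 41
@41: m9 [1B, align 1] → 42
@42: m18 [8B, align 1] → 50
@50: m7 [40B, align 1] → 90
@90: d [8B, align 1] → 98
@98: e [4B, align 1] → 102
size 102, align 1
array of 8: 8 × 102 = 816

816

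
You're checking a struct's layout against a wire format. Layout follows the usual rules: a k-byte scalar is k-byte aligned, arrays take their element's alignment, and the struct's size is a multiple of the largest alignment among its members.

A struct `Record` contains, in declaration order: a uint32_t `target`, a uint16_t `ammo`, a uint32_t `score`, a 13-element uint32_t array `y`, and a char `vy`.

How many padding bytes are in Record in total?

@0: target [4B, align 4] → 4
@4: ammo [2B, align 2] → 6
+2 pad (align 4)
@8: score [4B, align 4] → 12
@12: y [52B, align 4] → 64
@64: vy [1B, align 1] → 65
+3 tail pad (align 4)
size 68, align 4
data bytes 63, size 68 → padding 5

5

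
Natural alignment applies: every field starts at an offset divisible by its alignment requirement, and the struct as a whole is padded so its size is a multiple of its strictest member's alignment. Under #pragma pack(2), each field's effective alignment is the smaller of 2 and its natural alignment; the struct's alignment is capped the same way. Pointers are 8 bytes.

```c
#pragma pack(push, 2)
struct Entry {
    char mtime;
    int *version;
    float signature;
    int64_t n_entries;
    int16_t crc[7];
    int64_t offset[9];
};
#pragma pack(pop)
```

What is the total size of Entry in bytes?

108

0..1  mtime  (1B, 1-aligned)
1..2  -- padding (1B)
2..10  version  (8B, 2-aligned)
10..14  signature  (4B, 2-aligned)
14..22  n_entries  (8B, 2-aligned)
22..36  crc  (14B, 2-aligned)
36..108  offset  (72B, 2-aligned)
sizeof = 108, alignof = 2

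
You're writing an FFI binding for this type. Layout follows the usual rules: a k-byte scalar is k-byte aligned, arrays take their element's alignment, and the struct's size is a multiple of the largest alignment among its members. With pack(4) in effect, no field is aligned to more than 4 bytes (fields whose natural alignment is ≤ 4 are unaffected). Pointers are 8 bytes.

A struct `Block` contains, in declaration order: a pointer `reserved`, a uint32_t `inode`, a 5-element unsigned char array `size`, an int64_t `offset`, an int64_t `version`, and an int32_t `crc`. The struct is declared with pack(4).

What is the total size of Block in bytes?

40

0..8  reserved  (8B, 4-aligned)
8..12  inode  (4B, 4-aligned)
12..17  size  (5B, 1-aligned)
17..20  -- padding (3B)
20..28  offset  (8B, 4-aligned)
28..36  version  (8B, 4-aligned)
36..40  crc  (4B, 4-aligned)
sizeof = 40, alignof = 4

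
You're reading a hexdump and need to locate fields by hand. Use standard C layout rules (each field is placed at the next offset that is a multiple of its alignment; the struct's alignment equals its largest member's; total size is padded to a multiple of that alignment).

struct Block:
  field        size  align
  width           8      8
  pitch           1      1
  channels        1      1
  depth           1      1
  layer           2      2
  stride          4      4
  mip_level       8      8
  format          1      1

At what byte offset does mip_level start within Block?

0..8  width  (8B, 8-aligned)
8..9  pitch  (1B, 1-aligned)
9..10  channels  (1B, 1-aligned)
10..11  depth  (1B, 1-aligned)
11..12  -- padding (1B)
12..14  layer  (2B, 2-aligned)
14..16  -- padding (2B)
16..20  stride  (4B, 4-aligned)
20..24  -- padding (4B)
24..32  mip_level  (8B, 8-aligned)

24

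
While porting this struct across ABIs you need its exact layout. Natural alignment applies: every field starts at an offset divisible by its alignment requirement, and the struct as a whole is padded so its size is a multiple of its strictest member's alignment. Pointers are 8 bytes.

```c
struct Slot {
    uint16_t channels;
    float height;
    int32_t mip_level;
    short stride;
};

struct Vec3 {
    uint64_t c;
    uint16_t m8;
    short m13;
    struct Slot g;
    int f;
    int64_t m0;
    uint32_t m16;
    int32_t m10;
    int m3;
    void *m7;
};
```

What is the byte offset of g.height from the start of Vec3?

Slot: 0..2  channels  (2B, 2-aligned); 2..4  -- padding (2B); 4..8  height  (4B, 4-aligned); 8..12  mip_level  (4B, 4-aligned); 12..14  stride  (2B, 2-aligned); 14..16  -- tail padding (2B); sizeof = 16, alignof = 4
0..8  c  (8B, 8-aligned)
8..10  m8  (2B, 2-aligned)
10..12  m13  (2B, 2-aligned)
12..28  g  (16B, 4-aligned)
within Slot: height at 4
12 + 4 = 16

16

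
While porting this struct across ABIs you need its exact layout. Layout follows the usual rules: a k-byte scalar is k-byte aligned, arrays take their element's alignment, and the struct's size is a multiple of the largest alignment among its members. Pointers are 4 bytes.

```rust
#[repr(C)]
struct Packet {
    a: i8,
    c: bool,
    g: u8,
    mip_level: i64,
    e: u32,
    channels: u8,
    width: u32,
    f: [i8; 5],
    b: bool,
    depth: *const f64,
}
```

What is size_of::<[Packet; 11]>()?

440

@0: a [1B, align 1] → 1
@1: c [1B, align 1] → 2
@2: g [1B, align 1] → 3
+5 pad (align 8)
@8: mip_level [8B, align 8] → 16
@16: e [4B, align 4] → 20
@20: channels [1B, align 1] → 21
+3 pad (align 4)
@24: width [4B, align 4] → 28
@28: f [5B, align 1] → 33
@33: b [1B, align 1] → 34
+2 pad (align 4)
@36: depth [4B, align 4] → 40
size 40, align 8
array of 11: 11 × 40 = 440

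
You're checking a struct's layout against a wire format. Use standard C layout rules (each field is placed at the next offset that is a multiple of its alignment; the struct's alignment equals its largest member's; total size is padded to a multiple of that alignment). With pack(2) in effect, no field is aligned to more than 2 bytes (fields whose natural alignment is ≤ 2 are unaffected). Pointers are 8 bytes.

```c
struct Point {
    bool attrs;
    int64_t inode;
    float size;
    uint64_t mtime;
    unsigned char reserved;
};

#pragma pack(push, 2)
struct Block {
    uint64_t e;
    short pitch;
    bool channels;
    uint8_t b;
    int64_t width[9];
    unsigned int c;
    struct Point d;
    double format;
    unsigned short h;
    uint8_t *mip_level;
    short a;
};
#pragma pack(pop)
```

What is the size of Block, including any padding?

Point: attrs at 0 (size 1, align 1) → ends 1; pad 7 to align 8 for inode; inode at 8 (size 8, align 8) → ends 16; size at 16 (size 4, align 4) → ends 20; pad 4 to align 8 for mtime; mtime at 24 (size 8, align 8) → ends 32; reserved at 32 (size 1, align 1) → ends 33; tail pad 7 to reach multiple of 8; total 40 bytes, alignment 8
e at 0 (size 8, align 2) → ends 8
pitch at 8 (size 2, align 2) → ends 10
channels at 10 (size 1, align 1) → ends 11
b at 11 (size 1, align 1) → ends 12
width at 12 (size 72, align 2) → ends 84
c at 84 (size 4, align 2) → ends 88
d at 88 (size 40, align 2) → ends 128
format at 128 (size 8, align 2) → ends 136
h at 136 (size 2, align 2) → ends 138
mip_level at 138 (size 8, align 2) → ends 146
a at 146 (size 2, align 2) → ends 148
total 148 bytes, alignment 2

148 bytes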